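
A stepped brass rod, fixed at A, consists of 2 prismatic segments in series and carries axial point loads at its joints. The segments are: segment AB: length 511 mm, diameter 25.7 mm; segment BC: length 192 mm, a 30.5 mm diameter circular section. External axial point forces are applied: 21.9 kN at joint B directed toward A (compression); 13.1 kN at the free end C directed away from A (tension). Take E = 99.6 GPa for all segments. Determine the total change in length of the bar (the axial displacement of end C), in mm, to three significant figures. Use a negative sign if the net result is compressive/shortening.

Internal axial forces (sectioning from the free end, tension +): N_BC = 13.1 kN, N_AB = -8.8 kN.
A_AB = 518.7 mm².
A_BC = 730.6 mm².
δ_AB = -8800·511/(518.7·99600) = -0.08703 mm
δ_BC = 13100·192/(730.6·99600) = 0.03456 mm
δ = Σδ_i = -0.05247 mm.

-0.0525 mm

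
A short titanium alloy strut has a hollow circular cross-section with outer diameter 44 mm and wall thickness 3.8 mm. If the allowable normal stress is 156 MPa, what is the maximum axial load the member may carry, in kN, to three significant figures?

74.9 kN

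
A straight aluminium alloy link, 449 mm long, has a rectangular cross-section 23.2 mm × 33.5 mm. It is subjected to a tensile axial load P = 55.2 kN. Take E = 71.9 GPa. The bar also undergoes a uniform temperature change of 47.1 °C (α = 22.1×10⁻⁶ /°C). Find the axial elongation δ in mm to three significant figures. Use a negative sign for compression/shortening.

0.911 mm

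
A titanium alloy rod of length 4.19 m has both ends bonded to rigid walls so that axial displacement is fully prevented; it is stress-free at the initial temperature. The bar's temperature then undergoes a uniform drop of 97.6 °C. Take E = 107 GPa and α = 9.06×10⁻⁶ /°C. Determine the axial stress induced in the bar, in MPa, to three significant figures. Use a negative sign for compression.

94.6 MPa

Free thermal expansion αLΔT = 9.06e-6 · 4190 · -97.6 = -3.705 mm.
The walls impose strain ε = −(-3.705)/4190 = 8.8426e-04; σ = Eε = 107000 · 8.8426e-04 = 94.62 MPa.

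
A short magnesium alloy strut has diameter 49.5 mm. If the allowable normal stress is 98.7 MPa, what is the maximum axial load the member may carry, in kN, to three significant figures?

190 kN

A = 1924 mm².
P_max = σ_allow · A = 98.7 · 1924 = 189900 N = 189.9 kN.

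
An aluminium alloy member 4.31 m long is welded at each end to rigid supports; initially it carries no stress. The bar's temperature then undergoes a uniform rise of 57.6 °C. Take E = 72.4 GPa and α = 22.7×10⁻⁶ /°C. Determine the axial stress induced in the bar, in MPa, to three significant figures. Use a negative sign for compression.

-94.7 MPa

Free thermal expansion αLΔT = 22.7e-6 · 4310 · 57.6 = 5.635 mm.
The walls impose strain ε = −(5.635)/4310 = -1.3075e-03; σ = Eε = 72400 · -1.3075e-03 = -94.66 MPa.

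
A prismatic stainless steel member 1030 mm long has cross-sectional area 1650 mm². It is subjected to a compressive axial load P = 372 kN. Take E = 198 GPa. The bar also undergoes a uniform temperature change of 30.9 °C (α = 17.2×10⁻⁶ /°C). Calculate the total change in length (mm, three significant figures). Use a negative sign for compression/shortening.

-0.625 mm

δ_mech = NL/(AE) = -372000·1030/(1650·198000) = -1.173 mm.
δ_thermal = αLΔT = 17.2e-6·1030·30.9 = 0.5474 mm.
δ = δ_mech + δ_thermal = -0.6254 mm.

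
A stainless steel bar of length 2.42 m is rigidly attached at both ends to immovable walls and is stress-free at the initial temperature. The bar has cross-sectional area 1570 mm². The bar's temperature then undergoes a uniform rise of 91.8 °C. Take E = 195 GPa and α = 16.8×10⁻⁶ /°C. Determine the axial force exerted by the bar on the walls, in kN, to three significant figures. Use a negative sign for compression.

-472 kN

Free thermal expansion αLΔT = 16.8e-6 · 2420 · 91.8 = 3.732 mm.
The walls impose strain ε = −(3.732)/2420 = -1.5422e-03; σ = Eε = 195000 · -1.5422e-03 = -300.7 MPa.
Wall reaction R = σ·A = -300.7·1570 = -472200 N = -472.2 kN.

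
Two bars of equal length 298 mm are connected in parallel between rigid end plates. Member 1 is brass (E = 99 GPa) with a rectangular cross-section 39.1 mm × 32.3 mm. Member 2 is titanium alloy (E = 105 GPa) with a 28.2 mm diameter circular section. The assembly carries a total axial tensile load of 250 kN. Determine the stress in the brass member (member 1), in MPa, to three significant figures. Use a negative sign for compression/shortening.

130 MPa

A_1 = 1263 mm².
A_2 = 624.6 mm².
Equal strain + equilibrium ⇒ each member carries load in proportion to AE: A₁E₁ = 125000000 N, A₂E₂ = 65580000 N, ΣAE = 190600000 N.
σ₁ = P·E₁/ΣAE = 250000·99000/190600000 = 129.8 MPa.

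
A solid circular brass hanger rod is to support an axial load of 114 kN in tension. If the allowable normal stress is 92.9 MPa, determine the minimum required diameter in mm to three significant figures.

Required area A ≥ P/σ_allow = 114000/92.9 = 1227 mm².
For a solid circular section, d ≥ √(4A/π) = 39.53 mm.

39.5 mm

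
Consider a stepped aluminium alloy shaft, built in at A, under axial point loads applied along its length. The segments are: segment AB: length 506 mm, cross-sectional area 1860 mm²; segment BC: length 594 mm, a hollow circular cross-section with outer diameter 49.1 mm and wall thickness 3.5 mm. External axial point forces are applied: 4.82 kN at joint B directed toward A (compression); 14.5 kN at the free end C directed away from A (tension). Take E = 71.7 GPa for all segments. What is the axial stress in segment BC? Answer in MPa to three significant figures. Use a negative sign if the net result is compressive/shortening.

28.9 MPa

Internal axial forces (sectioning from the free end, tension +): N_BC = 14.5 kN, N_AB = 9.68 kN.
A_BC = 501.4 mm².
σ_BC = N_BC/A_BC = 14500/501.4 = 28.92 MPa.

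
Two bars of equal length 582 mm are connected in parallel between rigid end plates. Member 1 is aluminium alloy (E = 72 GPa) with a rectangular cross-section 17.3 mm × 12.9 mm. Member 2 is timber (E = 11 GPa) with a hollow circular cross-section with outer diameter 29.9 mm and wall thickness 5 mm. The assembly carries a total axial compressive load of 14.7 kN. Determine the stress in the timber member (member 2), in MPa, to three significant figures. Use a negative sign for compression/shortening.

-7.94 MPa

A_1 = 223.2 mm².
A_2 = 391.1 mm².
Equal strain + equilibrium ⇒ each member carries load in proportion to AE: A₁E₁ = 16070000 N, A₂E₂ = 4302000 N, ΣAE = 20370000 N.
σ₂ = P·E₂/ΣAE = -14700·11000/20370000 = -7.938 MPa.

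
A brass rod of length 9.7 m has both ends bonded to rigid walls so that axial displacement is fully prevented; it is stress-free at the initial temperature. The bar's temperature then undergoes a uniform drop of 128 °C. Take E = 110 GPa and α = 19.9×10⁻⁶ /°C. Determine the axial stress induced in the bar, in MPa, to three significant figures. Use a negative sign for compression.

280 MPa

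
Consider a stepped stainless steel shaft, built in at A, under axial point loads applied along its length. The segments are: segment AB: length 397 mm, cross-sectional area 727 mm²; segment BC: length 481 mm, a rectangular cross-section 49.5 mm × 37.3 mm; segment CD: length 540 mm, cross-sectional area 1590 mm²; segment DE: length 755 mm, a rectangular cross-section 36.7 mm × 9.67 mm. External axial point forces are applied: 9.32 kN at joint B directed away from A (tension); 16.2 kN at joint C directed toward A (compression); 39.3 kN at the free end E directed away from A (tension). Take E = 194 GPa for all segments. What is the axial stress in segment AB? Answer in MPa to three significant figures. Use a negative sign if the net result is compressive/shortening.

44.6 MPa

Internal axial forces (sectioning from the free end, tension +): N_DE = 39.3 kN, N_CD = 39.3 kN, N_BC = 23.1 kN, N_AB = 32.42 kN.
σ_AB = N_AB/A_AB = 32420/727 = 44.59 MPa.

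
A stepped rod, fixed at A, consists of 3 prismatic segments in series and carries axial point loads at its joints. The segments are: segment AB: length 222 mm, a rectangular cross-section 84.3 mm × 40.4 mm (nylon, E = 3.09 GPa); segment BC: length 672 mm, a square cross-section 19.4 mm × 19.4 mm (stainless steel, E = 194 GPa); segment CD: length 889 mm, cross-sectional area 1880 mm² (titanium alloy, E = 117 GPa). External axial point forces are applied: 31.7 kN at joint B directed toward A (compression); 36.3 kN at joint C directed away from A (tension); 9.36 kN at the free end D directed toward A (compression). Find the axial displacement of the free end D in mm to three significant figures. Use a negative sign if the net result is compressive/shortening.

0.110 mm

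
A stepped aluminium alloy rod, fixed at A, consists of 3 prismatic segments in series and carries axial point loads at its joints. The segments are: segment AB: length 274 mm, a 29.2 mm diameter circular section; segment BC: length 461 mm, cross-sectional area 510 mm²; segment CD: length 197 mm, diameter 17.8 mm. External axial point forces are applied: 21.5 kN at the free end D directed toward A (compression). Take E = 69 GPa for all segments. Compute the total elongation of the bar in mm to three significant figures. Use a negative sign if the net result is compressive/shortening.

-0.656 mm

Internal axial forces (sectioning from the free end, tension +): N_CD = -21.5 kN, N_BC = -21.5 kN, N_AB = -21.5 kN.
A_AB = 669.7 mm².
A_CD = 248.8 mm².
δ_AB = -21500·274/(669.7·69000) = -0.1275 mm
δ_BC = -21500·461/(510·69000) = -0.2817 mm
δ_CD = -21500·197/(248.8·69000) = -0.2467 mm
δ = Σδ_i = -0.6558 mm.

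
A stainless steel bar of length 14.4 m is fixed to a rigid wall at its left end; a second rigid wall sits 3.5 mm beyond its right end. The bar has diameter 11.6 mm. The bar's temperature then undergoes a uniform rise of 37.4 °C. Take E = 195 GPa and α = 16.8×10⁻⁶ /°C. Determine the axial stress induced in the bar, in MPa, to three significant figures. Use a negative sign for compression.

-75.1 MPa

Free thermal expansion αLΔT = 16.8e-6 · 14400 · 37.4 = 9.048 mm.
The walls engage after the gap closes; constrained expansion = 9.048 − 3.5 = 5.548 mm.
The walls impose strain ε = −(5.548)/14400 = -3.8526e-04; σ = Eε = 195000 · -3.8526e-04 = -75.13 MPa.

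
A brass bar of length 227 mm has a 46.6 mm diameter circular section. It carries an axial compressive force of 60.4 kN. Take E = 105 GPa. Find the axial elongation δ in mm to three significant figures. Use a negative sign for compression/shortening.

-0.0766 mm

A = 1706 mm².
δ_mech = NL/(AE) = -60400·227/(1706·105000) = -0.07656 mm.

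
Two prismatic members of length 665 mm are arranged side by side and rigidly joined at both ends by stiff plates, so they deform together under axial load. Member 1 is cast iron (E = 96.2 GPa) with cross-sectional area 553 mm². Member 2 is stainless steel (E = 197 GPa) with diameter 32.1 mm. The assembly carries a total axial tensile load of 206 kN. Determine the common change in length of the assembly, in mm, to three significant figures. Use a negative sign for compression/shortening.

0.644 mm

A_2 = 809.3 mm².
Equal strain + equilibrium ⇒ each member carries load in proportion to AE: A₁E₁ = 53200000 N, A₂E₂ = 159400000 N, ΣAE = 212600000 N.
δ = PL/ΣAE = 206000·665/212600000 = 0.6443 mm.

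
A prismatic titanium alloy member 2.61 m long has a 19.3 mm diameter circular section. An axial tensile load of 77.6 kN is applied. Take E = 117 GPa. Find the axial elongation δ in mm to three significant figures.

5.92 mm

A = 292.6 mm².
δ_mech = NL/(AE) = 77600·2610/(292.6·117000) = 5.917 mm.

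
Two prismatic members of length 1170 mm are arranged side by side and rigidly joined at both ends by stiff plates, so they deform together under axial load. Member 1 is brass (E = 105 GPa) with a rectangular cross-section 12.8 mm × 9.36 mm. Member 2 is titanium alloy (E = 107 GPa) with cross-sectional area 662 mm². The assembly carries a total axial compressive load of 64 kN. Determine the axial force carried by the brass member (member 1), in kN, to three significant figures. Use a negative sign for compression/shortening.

-9.65 kN

A_1 = 119.8 mm².
Equal strain + equilibrium ⇒ each member carries load in proportion to AE: A₁E₁ = 12580000 N, A₂E₂ = 70830000 N, ΣAE = 83410000 N.
F₁ = P·A₁E₁/ΣAE = -64000·12580000/83410000 = -9652 N.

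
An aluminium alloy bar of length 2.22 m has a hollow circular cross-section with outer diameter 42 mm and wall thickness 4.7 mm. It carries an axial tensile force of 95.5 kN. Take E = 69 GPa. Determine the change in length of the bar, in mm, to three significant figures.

A = 550.8 mm².
δ_mech = NL/(AE) = 95500·2220/(550.8·69000) = 5.579 mm.

5.58 mm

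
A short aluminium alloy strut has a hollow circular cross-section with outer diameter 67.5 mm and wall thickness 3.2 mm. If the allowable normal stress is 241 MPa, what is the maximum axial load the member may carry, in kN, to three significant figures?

A = 646.4 mm².
P_max = σ_allow · A = 241 · 646.4 = 155800 N = 155.8 kN.

156 kN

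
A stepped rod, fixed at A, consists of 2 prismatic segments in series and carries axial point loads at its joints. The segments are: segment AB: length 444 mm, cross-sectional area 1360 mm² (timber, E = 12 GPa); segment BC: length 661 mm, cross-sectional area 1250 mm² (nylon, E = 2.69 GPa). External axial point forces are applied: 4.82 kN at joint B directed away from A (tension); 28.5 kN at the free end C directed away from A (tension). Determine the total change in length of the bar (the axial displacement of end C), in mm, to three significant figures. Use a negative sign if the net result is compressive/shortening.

Internal axial forces (sectioning from the free end, tension +): N_BC = 28.5 kN, N_AB = 33.32 kN.
δ_AB = 33320·444/(1360·12000) = 0.9065 mm
δ_BC = 28500·661/(1250·2690) = 5.603 mm
δ = Σδ_i = 6.509 mm.

6.51 mm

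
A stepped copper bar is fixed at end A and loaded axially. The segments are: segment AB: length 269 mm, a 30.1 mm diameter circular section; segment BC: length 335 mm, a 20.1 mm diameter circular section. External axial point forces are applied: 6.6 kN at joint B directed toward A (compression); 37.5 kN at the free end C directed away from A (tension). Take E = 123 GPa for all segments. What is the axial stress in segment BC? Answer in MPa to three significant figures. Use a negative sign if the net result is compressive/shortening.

Internal axial forces (sectioning from the free end, tension +): N_BC = 37.5 kN, N_AB = 30.9 kN.
A_BC = 317.3 mm².
σ_BC = N_BC/A_BC = 37500/317.3 = 118.2 MPa.

118 MPa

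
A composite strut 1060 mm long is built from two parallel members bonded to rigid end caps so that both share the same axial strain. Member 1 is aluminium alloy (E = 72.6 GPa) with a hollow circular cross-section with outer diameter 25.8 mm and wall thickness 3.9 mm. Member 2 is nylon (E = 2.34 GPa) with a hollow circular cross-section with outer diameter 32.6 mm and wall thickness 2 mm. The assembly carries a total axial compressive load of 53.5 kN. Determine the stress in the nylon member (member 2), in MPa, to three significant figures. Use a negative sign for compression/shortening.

-6.28 MPa

A_1 = 268.3 mm².
A_2 = 192.3 mm².
Equal strain + equilibrium ⇒ each member carries load in proportion to AE: A₁E₁ = 19480000 N, A₂E₂ = 449900 N, ΣAE = 19930000 N.
σ₂ = P·E₂/ΣAE = -53500·2340/19930000 = -6.281 MPa.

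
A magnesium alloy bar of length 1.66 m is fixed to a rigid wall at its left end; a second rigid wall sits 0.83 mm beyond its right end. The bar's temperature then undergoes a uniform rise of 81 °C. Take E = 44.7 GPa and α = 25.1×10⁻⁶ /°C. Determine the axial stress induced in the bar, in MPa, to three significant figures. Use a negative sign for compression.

-68.5 MPa

Free thermal expansion αLΔT = 25.1e-6 · 1660 · 81 = 3.375 mm.
The walls engage after the gap closes; constrained expansion = 3.375 − 0.83 = 2.545 mm.
The walls impose strain ε = −(2.545)/1660 = -1.5331e-03; σ = Eε = 44700 · -1.5331e-03 = -68.53 MPa.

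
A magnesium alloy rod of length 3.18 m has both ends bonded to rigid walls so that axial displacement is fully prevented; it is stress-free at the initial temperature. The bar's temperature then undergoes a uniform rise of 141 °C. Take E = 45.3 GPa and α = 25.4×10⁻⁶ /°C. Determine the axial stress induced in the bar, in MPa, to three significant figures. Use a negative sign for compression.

-162 MPa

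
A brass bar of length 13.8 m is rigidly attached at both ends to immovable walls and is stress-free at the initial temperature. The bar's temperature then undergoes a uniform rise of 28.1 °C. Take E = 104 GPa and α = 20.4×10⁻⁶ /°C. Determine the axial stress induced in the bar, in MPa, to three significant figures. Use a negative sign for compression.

-59.6 MPa

Free thermal expansion αLΔT = 20.4e-6 · 13800 · 28.1 = 7.911 mm.
The walls impose strain ε = −(7.911)/13800 = -5.7324e-04; σ = Eε = 104000 · -5.7324e-04 = -59.62 MPa.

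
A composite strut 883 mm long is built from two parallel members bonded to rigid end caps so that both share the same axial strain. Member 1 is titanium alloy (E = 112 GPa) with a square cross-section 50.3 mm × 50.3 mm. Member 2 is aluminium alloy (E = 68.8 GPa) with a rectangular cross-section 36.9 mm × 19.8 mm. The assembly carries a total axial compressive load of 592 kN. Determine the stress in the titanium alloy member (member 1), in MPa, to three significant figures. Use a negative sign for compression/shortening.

A_1 = 2530 mm².
A_2 = 730.6 mm².
Equal strain + equilibrium ⇒ each member carries load in proportion to AE: A₁E₁ = 283400000 N, A₂E₂ = 50270000 N, ΣAE = 333600000 N.
σ₁ = P·E₁/ΣAE = -592000·112000/333600000 = -198.7 MPa.

-199 MPa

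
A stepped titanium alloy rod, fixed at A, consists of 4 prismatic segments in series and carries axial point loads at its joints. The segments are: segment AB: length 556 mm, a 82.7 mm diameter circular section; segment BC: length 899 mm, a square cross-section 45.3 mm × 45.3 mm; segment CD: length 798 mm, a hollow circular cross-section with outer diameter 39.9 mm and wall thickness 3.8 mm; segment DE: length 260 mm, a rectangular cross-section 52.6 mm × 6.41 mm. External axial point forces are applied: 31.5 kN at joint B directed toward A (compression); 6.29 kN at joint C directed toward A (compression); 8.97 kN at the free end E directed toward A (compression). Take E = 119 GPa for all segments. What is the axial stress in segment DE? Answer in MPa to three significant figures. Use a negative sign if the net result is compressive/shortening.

Internal axial forces (sectioning from the free end, tension +): N_DE = -8.97 kN, N_CD = -8.97 kN, N_BC = -15.26 kN, N_AB = -46.76 kN.
A_DE = 337.2 mm².
σ_DE = N_DE/A_DE = -8970/337.2 = -26.6 MPa.

-26.6 MPa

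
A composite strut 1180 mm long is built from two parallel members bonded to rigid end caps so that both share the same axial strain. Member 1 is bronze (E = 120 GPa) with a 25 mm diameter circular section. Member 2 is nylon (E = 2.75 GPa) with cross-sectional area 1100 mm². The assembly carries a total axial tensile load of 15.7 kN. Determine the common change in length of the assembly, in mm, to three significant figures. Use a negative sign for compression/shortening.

0.299 mm

A_1 = 490.9 mm².
Equal strain + equilibrium ⇒ each member carries load in proportion to AE: A₁E₁ = 58900000 N, A₂E₂ = 3025000 N, ΣAE = 61930000 N.
δ = PL/ΣAE = 15700·1180/61930000 = 0.2991 mm.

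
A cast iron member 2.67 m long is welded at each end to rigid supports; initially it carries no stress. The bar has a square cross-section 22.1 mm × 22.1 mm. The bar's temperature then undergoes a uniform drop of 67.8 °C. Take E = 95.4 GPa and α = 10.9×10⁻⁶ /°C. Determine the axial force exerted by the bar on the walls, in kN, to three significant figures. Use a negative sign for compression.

Free thermal expansion αLΔT = 10.9e-6 · 2670 · -67.8 = -1.973 mm.
The walls impose strain ε = −(-1.973)/2670 = 7.3902e-04; σ = Eε = 95400 · 7.3902e-04 = 70.5 MPa.
Wall reaction R = σ·A = 70.5·488.4 = 34430 N = 34.43 kN.

34.4 kN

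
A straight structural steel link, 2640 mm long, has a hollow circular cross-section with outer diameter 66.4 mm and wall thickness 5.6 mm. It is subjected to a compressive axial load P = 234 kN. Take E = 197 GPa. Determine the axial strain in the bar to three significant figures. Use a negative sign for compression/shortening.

-0.00111

A = 1070 mm².
σ = N/A = -218.8 MPa; ε = σ/E = -218.8/197000 = -1.110e-03.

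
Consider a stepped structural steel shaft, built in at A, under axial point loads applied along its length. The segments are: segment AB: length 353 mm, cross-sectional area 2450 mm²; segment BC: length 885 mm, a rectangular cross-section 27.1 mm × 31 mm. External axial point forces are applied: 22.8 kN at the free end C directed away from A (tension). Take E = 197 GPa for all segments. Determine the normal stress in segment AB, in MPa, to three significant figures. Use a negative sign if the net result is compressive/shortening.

9.31 MPa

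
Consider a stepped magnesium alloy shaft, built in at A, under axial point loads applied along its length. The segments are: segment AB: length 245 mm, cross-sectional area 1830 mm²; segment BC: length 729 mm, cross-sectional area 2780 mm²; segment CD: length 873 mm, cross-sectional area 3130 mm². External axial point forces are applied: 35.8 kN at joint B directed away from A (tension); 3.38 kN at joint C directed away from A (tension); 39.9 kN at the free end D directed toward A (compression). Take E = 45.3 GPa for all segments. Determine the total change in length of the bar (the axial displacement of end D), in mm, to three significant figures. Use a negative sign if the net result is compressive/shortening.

Internal axial forces (sectioning from the free end, tension +): N_CD = -39.9 kN, N_BC = -36.52 kN, N_AB = -0.72 kN.
δ_AB = -720·245/(1830·45300) = -0.002128 mm
δ_BC = -36520·729/(2780·45300) = -0.2114 mm
δ_CD = -39900·873/(3130·45300) = -0.2457 mm
δ = Σδ_i = -0.4592 mm.

-0.459 mm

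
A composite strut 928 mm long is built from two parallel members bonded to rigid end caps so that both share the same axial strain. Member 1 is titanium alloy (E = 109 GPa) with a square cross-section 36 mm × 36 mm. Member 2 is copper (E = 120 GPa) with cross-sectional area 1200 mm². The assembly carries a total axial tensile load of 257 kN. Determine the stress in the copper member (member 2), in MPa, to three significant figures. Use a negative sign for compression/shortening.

A_1 = 1296 mm².
Equal strain + equilibrium ⇒ each member carries load in proportion to AE: A₁E₁ = 141300000 N, A₂E₂ = 144000000 N, ΣAE = 285300000 N.
σ₂ = P·E₂/ΣAE = 257000·120000/285300000 = 108.1 MPa.

108 MPa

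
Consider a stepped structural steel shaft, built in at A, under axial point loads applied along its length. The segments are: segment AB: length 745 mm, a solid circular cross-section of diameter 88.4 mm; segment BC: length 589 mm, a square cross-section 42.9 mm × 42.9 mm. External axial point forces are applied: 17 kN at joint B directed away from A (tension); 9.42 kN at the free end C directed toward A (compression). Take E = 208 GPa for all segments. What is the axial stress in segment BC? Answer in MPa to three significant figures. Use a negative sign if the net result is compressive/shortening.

-5.12 MPa

Internal axial forces (sectioning from the free end, tension +): N_BC = -9.42 kN, N_AB = 7.58 kN.
A_BC = 1840 mm².
σ_BC = N_BC/A_BC = -9420/1840 = -5.118 MPa.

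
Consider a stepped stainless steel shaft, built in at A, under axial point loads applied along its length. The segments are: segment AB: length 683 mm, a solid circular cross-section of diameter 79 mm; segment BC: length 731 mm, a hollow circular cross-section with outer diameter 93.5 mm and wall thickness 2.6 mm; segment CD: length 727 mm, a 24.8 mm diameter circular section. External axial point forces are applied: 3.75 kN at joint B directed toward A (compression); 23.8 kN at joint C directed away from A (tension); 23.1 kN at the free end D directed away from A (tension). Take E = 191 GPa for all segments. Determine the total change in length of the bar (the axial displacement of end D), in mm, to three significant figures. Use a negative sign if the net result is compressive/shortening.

0.455 mm

Internal axial forces (sectioning from the free end, tension +): N_CD = 23.1 kN, N_BC = 46.9 kN, N_AB = 43.15 kN.
A_AB = 4902 mm².
A_BC = 742.5 mm².
A_CD = 483.1 mm².
δ_AB = 43150·683/(4902·191000) = 0.03148 mm
δ_BC = 46900·731/(742.5·191000) = 0.2418 mm
δ_CD = 23100·727/(483.1·191000) = 0.182 mm
δ = Σδ_i = 0.4553 mm.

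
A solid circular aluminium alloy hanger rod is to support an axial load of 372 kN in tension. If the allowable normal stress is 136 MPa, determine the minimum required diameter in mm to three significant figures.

Required area A ≥ P/σ_allow = 372000/136 = 2735 mm².
For a solid circular section, d ≥ √(4A/π) = 59.01 mm.

59.0 mm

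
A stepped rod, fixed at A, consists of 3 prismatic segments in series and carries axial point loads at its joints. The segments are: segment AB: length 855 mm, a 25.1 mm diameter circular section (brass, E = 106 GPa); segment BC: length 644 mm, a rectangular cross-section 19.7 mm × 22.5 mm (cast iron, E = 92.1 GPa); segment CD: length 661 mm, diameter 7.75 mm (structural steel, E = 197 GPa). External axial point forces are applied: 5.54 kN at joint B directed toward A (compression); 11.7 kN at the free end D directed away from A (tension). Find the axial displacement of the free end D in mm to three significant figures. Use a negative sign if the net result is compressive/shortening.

1.12 mm

Internal axial forces (sectioning from the free end, tension +): N_CD = 11.7 kN, N_BC = 11.7 kN, N_AB = 6.16 kN.
A_AB = 494.8 mm².
A_BC = 443.2 mm².
A_CD = 47.17 mm².
δ_AB = 6160·855/(494.8·106000) = 0.1004 mm
δ_BC = 11700·644/(443.2·92100) = 0.1846 mm
δ_CD = 11700·661/(47.17·197000) = 0.8322 mm
δ = Σδ_i = 1.117 mm.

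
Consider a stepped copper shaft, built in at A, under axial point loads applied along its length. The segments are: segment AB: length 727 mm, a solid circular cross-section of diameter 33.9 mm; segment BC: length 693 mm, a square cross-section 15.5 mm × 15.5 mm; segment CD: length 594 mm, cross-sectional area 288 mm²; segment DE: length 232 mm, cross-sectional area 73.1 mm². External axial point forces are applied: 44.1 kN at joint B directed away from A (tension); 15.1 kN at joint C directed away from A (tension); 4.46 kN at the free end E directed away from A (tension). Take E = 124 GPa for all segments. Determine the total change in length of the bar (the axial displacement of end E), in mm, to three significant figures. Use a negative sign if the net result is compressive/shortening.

Internal axial forces (sectioning from the free end, tension +): N_DE = 4.46 kN, N_CD = 4.46 kN, N_BC = 19.56 kN, N_AB = 63.66 kN.
A_AB = 902.6 mm².
A_BC = 240.2 mm².
δ_AB = 63660·727/(902.6·124000) = 0.4135 mm
δ_BC = 19560·693/(240.2·124000) = 0.455 mm
δ_CD = 4460·594/(288·124000) = 0.07418 mm
δ_DE = 4460·232/(73.1·124000) = 0.1142 mm
δ = Σδ_i = 1.057 mm.

1.06 mm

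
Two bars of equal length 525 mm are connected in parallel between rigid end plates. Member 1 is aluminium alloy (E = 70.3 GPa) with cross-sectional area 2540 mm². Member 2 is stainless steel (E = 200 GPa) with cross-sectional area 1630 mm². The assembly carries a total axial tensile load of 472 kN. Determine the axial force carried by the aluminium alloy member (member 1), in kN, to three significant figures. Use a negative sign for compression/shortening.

167 kN

Equal strain + equilibrium ⇒ each member carries load in proportion to AE: A₁E₁ = 178600000 N, A₂E₂ = 326000000 N, ΣAE = 504600000 N.
F₁ = P·A₁E₁/ΣAE = 472000·178600000/504600000 = 167000 N.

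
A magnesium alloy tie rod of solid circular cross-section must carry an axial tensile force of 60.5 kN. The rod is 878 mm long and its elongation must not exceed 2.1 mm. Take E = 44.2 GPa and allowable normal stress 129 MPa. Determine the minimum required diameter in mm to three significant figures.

Required area A ≥ P/σ_allow = 60500/129 = 469 mm².
For a solid circular section, d ≥ √(4A/π) = 24.44 mm.
Elongation limit: A ≥ PL/(Eδ_allow) = 60500·878/(44200·2.1) = 572.3 mm² ⇒ d ≥ 26.99 mm.
The elongation limit governs.

27.0 mm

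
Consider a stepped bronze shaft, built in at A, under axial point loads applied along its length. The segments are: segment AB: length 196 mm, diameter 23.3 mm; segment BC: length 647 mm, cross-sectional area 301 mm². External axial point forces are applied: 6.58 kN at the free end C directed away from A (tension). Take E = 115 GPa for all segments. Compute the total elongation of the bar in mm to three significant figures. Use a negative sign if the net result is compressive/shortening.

0.149 mm

Internal axial forces (sectioning from the free end, tension +): N_BC = 6.58 kN, N_AB = 6.58 kN.
A_AB = 426.4 mm².
δ_AB = 6580·196/(426.4·115000) = 0.0263 mm
δ_BC = 6580·647/(301·115000) = 0.123 mm
δ = Σδ_i = 0.1493 mm.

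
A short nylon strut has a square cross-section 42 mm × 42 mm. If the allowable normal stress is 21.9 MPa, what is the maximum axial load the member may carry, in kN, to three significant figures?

38.6 kN

A = 1764 mm².
P_max = σ_allow · A = 21.9 · 1764 = 38630 N = 38.63 kN.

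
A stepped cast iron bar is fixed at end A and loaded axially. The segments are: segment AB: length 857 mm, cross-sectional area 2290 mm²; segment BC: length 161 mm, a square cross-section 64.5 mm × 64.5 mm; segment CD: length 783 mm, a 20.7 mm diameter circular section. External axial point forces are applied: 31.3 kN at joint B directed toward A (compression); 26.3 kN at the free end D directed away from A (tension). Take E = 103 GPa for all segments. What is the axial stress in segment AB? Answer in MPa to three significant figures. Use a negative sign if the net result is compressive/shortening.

-2.18 MPa

Internal axial forces (sectioning from the free end, tension +): N_CD = 26.3 kN, N_BC = 26.3 kN, N_AB = -5 kN.
σ_AB = N_AB/A_AB = -5000/2290 = -2.183 MPa.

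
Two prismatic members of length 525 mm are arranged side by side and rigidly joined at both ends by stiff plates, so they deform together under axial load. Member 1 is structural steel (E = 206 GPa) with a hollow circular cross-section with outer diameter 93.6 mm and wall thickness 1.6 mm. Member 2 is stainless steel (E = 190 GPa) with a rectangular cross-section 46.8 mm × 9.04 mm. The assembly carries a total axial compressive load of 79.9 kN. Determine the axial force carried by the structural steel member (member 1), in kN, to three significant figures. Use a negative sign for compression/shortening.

A_1 = 462.4 mm².
A_2 = 423.1 mm².
Equal strain + equilibrium ⇒ each member carries load in proportion to AE: A₁E₁ = 95260000 N, A₂E₂ = 80380000 N, ΣAE = 175600000 N.
F₁ = P·A₁E₁/ΣAE = -79900·95260000/175600000 = -43330 N.

-43.3 kN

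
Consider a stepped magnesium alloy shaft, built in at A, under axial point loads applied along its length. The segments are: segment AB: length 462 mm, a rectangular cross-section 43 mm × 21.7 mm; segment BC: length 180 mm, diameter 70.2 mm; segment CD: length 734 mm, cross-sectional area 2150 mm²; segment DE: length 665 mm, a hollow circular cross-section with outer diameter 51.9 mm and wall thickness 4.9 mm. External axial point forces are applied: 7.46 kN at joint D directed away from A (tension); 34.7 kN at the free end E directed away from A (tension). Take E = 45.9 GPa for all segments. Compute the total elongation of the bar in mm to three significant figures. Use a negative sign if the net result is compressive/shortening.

1.51 mm

Internal axial forces (sectioning from the free end, tension +): N_DE = 34.7 kN, N_CD = 42.16 kN, N_BC = 42.16 kN, N_AB = 42.16 kN.
A_AB = 933.1 mm².
A_BC = 3870 mm².
A_DE = 723.5 mm².
δ_AB = 42160·462/(933.1·45900) = 0.4548 mm
δ_BC = 42160·180/(3870·45900) = 0.04272 mm
δ_CD = 42160·734/(2150·45900) = 0.3136 mm
δ_DE = 34700·665/(723.5·45900) = 0.6949 mm
δ = Σδ_i = 1.506 mm.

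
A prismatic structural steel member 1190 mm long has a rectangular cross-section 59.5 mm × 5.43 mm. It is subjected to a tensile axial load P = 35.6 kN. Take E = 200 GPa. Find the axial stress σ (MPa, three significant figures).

A = 323.1 mm².
σ = N/A = 35600/323.1 = 110.2 MPa.

110 MPa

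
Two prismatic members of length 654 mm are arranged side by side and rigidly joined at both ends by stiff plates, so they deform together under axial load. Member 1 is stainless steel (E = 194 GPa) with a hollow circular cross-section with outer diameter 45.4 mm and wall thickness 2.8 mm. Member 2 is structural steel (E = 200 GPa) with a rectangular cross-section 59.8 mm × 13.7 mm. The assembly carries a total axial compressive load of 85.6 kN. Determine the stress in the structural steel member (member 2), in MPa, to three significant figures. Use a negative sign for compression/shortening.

A_1 = 374.7 mm².
A_2 = 819.3 mm².
Equal strain + equilibrium ⇒ each member carries load in proportion to AE: A₁E₁ = 72700000 N, A₂E₂ = 163900000 N, ΣAE = 236500000 N.
σ₂ = P·E₂/ΣAE = -85600·200000/236500000 = -72.37 MPa.

-72.4 MPa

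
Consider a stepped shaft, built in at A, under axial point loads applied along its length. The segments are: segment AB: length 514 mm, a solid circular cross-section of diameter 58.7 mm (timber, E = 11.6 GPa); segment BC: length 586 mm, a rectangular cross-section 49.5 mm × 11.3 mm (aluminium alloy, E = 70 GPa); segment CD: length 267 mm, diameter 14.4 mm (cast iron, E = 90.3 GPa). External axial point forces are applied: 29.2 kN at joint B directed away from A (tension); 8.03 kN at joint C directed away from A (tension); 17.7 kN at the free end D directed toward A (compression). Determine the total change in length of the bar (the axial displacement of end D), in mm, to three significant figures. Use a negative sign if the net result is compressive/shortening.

-0.146 mm

Internal axial forces (sectioning from the free end, tension +): N_CD = -17.7 kN, N_BC = -9.67 kN, N_AB = 19.53 kN.
A_AB = 2706 mm².
A_BC = 559.4 mm².
A_CD = 162.9 mm².
δ_AB = 19530·514/(2706·11600) = 0.3198 mm
δ_BC = -9670·586/(559.4·70000) = -0.1447 mm
δ_CD = -17700·267/(162.9·90300) = -0.3214 mm
δ = Σδ_i = -0.1463 mm.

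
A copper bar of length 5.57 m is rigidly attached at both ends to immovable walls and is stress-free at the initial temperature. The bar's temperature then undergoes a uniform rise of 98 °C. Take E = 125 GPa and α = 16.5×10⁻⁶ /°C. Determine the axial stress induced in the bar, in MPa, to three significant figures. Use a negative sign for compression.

-202 MPa

Free thermal expansion αLΔT = 16.5e-6 · 5570 · 98 = 9.007 mm.
The walls impose strain ε = −(9.007)/5570 = -1.6170e-03; σ = Eε = 125000 · -1.6170e-03 = -202.1 MPa.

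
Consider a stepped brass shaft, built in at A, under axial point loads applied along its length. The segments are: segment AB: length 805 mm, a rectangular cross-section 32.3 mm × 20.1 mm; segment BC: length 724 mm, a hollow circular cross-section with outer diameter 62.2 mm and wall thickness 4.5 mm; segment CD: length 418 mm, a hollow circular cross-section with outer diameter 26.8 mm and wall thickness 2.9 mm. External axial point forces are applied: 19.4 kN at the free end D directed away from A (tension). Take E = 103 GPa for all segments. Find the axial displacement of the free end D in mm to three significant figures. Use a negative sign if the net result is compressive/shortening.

0.762 mm

Internal axial forces (sectioning from the free end, tension +): N_CD = 19.4 kN, N_BC = 19.4 kN, N_AB = 19.4 kN.
A_AB = 649.2 mm².
A_BC = 815.7 mm².
A_CD = 217.7 mm².
δ_AB = 19400·805/(649.2·103000) = 0.2335 mm
δ_BC = 19400·724/(815.7·103000) = 0.1672 mm
δ_CD = 19400·418/(217.7·103000) = 0.3616 mm
δ = Σδ_i = 0.7623 mm.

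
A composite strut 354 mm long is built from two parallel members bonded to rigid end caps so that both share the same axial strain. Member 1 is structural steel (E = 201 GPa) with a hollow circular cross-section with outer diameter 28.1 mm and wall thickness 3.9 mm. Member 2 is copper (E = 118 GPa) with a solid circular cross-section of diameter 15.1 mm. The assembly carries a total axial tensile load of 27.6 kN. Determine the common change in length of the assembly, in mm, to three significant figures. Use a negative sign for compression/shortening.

A_1 = 296.5 mm².
A_2 = 179.1 mm².
Equal strain + equilibrium ⇒ each member carries load in proportion to AE: A₁E₁ = 59600000 N, A₂E₂ = 21130000 N, ΣAE = 80730000 N.
δ = PL/ΣAE = 27600·354/80730000 = 0.121 mm.

0.121 mm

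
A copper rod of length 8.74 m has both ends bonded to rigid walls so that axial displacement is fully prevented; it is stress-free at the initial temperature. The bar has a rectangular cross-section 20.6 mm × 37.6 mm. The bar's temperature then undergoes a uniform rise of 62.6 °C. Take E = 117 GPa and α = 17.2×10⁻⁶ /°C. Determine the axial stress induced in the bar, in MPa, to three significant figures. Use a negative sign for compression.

-126 MPa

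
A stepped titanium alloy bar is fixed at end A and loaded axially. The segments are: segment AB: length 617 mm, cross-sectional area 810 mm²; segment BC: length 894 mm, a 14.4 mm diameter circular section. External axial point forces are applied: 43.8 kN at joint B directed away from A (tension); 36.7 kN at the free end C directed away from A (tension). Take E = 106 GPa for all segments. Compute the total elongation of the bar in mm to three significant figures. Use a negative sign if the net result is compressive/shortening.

2.48 mm

Internal axial forces (sectioning from the free end, tension +): N_BC = 36.7 kN, N_AB = 80.5 kN.
A_BC = 162.9 mm².
δ_AB = 80500·617/(810·106000) = 0.5785 mm
δ_BC = 36700·894/(162.9·106000) = 1.901 mm
δ = Σδ_i = 2.479 mm.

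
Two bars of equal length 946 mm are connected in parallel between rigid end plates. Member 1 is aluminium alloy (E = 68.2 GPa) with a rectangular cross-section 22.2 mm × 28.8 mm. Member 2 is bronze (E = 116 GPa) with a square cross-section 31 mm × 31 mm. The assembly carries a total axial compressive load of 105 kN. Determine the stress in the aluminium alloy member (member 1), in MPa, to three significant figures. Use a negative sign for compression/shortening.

A_1 = 639.4 mm².
A_2 = 961 mm².
Equal strain + equilibrium ⇒ each member carries load in proportion to AE: A₁E₁ = 43600000 N, A₂E₂ = 111500000 N, ΣAE = 155100000 N.
σ₁ = P·E₁/ΣAE = -105000·68200/155100000 = -46.18 MPa.

-46.2 MPa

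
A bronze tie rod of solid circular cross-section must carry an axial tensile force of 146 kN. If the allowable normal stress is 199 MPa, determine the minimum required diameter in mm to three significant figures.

30.6 mm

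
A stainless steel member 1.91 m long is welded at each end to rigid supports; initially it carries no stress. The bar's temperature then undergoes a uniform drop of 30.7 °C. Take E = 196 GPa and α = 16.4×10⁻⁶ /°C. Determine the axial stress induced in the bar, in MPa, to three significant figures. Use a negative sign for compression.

Free thermal expansion αLΔT = 16.4e-6 · 1910 · -30.7 = -0.9616 mm.
The walls impose strain ε = −(-0.9616)/1910 = 5.0348e-04; σ = Eε = 196000 · 5.0348e-04 = 98.68 MPa.

98.7 MPa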